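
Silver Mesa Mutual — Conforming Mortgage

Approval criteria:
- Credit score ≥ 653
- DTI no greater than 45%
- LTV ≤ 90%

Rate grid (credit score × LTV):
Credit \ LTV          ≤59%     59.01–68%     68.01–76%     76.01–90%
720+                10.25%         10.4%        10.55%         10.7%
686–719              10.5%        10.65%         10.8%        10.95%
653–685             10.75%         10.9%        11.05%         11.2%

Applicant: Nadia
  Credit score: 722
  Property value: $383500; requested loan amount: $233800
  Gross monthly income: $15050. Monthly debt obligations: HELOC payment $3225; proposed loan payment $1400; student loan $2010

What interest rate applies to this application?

10.4%

Credit score 722 ≥ 653; Total monthly debts = (3,225 + 1,400 + 2,010) = 6,635. DTI = 6,635/15,050 = 44.1% ≤ 45%
LTV: 233,800 ÷ 383,500 = 61%, within 90% cap
Credit 722 → row 720+; LTV 61% → column 59.01–68%. Grid cell → 10.4%.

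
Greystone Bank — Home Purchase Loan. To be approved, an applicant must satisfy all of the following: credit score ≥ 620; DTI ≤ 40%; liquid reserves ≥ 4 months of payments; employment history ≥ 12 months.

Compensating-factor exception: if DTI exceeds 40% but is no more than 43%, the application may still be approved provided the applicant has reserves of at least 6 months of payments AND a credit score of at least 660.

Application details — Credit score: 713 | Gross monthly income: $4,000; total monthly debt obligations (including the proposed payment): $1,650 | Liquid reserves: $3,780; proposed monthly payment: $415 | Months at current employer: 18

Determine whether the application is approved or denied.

Credit score 713 ≥ 620 (meets base)
DTI = 1,650/4,000 = 41.2% > 40% — standard DTI limit exceeded.
Reserves = 3,780/415 = 9.1 months ≥ 4
Employment 18 ≥ 12 months
41.2% falls in the override range (40%–43%), so the compensating-factor test applies.
Override check — reserves: 9.1 mo (ok); score: 713 (ok).
Both compensating conditions met → exception applies.

Approved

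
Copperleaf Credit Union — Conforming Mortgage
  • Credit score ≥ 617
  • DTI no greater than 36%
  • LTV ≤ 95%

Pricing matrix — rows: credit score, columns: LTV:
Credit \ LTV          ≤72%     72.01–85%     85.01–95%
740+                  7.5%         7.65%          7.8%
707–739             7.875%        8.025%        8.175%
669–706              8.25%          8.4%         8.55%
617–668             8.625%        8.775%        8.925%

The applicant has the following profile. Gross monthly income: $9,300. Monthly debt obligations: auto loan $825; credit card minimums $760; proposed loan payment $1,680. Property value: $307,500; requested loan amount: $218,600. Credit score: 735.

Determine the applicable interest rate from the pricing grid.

Credit score 735 ≥ 617; Total monthly debts = (825 + 760 + 1,680) = 3,265. DTI: 3,265 ÷ 9,300 = 35.1%, within the 36% cap
LTV = 218,600/307,500 = 71.1% ≤ 95%
Row: 735 falls in 707–739. Column: 71.1% falls in ≤72%. Rate = 7.875%.

7.875%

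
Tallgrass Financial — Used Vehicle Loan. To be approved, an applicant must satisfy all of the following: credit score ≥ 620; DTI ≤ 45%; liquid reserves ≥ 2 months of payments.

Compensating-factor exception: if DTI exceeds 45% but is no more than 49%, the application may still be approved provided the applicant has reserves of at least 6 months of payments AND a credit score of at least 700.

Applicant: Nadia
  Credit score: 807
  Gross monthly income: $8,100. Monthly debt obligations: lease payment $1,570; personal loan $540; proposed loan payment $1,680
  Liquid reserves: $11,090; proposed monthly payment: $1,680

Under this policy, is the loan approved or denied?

Approved

Credit score 807 ≥ 620 (meets base)
Total debts = (1,570 + 540 + 1,680) = 3,790. DTI = 3,790/8,100 = 46.8% > 45% — standard DTI limit exceeded.
Reserves: 11,090 ÷ 1,680 = 6.6 months (meets 2-month minimum)
46.8% falls in the override range (45%–49%), so the compensating-factor test applies.
Override check — reserves: 6.6 mo (ok); score: 807 (ok).
Both override conditions satisfied; DTI exception granted.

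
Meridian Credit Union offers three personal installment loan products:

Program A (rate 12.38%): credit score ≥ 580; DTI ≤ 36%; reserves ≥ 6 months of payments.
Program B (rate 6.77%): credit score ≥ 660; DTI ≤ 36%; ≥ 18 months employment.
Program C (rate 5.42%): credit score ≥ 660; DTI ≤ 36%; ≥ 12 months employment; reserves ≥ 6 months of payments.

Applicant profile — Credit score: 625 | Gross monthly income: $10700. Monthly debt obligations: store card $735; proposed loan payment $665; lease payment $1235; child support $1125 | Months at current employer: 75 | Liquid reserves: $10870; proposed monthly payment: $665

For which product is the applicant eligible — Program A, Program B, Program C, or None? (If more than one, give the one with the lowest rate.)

Program A

Total debts = (735 + 665 + 1,235 + 1,125) = 3,760; DTI = 3,760/10,700 = 35.1%.
Reserves = 10,870/665 = 16.3 months.
Program A: score 625 ≥ 580; DTI 35.1% ≤ 36%; reserves 16.3 ≥ 6 mo → qualifies.
Program B: score 625 < 660; DTI 35.1% ≤ 36%; employment 75 ≥ 18 mo → does not qualify.
Program C: score 625 < 660; DTI 35.1% ≤ 36%; employment 75 ≥ 12 mo; reserves 16.3 ≥ 6 mo → does not qualify.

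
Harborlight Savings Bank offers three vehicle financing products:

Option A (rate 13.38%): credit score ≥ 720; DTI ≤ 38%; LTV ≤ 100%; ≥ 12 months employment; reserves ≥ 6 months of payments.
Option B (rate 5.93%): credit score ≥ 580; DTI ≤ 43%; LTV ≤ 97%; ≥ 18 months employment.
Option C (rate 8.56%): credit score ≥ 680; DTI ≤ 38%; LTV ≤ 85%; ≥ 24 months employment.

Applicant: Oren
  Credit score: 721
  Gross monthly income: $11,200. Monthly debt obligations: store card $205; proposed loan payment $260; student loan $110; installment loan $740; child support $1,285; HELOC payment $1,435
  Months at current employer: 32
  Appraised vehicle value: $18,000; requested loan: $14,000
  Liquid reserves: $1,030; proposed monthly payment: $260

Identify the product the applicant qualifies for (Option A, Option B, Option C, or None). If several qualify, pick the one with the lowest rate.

Total debts = (205 + 260 + 110 + 740 + 1,285 + 1,435) = 4,035; DTI = 4,035/11,200 = 36%.
LTV = 14,000/18,000 = 77.8%.
Reserves = 1,030/260 = 4.0 months.
Option A: score 721 ≥ 720; DTI 36% ≤ 38%; LTV 77.8% ≤ 100%; employment 32 ≥ 12 mo; reserves 4.0 < 6 mo → does not qualify.
Option B: score 721 ≥ 580; DTI 36% ≤ 43%; LTV 77.8% ≤ 97%; employment 32 ≥ 18 mo → qualifies.
Option C: score 721 ≥ 680; DTI 36% ≤ 38%; LTV 77.8% ≤ 85%; employment 32 ≥ 24 mo → qualifies.
Qualifying: Option B, Option C. Lowest rate is 5.93% → Option B.

Option B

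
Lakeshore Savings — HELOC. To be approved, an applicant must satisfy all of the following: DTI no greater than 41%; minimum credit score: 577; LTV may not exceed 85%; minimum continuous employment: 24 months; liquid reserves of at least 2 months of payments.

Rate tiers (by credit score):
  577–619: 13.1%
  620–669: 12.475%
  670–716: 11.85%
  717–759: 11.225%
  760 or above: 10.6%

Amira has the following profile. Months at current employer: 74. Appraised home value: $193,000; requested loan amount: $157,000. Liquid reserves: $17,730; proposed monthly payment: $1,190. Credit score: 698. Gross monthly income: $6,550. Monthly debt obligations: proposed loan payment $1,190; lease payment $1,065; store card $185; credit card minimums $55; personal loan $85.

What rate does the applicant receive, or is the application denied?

Approved at 11.85%

Credit score 698 ≥ 577 (meets minimum)
LTV = 157,000/193,000 = 81.3% ≤ 85%
Reserves: 17,730 ÷ 1,190 = 14.9 months (meets 2-month minimum)
Total monthly debts = (1,190 + 1,065 + 185 + 55 + 85) = 2,580. DTI = 2,580/6,550 = 39.4% ≤ 41%
Employment 74 ≥ 24 months
All requirements met. Score 698 falls in the 670–716 tier → 11.85%.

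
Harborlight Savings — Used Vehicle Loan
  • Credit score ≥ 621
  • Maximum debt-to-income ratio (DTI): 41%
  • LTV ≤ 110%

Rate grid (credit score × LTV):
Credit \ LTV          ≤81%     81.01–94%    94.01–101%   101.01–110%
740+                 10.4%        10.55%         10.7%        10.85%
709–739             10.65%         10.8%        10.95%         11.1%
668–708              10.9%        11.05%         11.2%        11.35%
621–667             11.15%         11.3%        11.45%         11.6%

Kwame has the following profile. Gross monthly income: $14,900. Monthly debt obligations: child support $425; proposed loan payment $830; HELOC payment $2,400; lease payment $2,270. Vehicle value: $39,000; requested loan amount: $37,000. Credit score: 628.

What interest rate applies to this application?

Credit score 628 ≥ 621; Total monthly debts = (425 + 830 + 2,400 + 2,270) = 5,925. DTI: 5,925 ÷ 14,900 = 39.8%, within the 41% cap
LTV = 37,000/39,000 = 94.9% ≤ 110%
Score 628 is in the 621–667 band; LTV 94.9% is in the 94.01–101% band → 11.45%.

11.45%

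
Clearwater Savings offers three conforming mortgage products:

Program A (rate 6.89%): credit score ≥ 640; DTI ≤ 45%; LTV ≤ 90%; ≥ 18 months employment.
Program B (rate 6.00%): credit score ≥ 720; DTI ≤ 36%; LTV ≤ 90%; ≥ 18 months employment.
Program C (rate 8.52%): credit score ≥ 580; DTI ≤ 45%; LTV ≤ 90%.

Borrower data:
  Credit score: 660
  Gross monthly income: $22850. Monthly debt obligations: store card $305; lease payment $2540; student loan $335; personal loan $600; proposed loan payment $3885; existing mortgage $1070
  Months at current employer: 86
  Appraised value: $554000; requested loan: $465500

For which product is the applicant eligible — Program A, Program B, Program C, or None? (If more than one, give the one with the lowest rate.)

Program A

Total debts = (305 + 2,540 + 335 + 600 + 3,885 + 1,070) = 8,735; DTI = 8,735/22,850 = 38.2%.
LTV = 465,500/554,000 = 84%.
Program A: score 660 ≥ 640; DTI 38.2% ≤ 45%; LTV 84% ≤ 90%; employment 86 ≥ 18 mo → qualifies.
Program B: score 660 < 720; DTI 38.2% > 36%; LTV 84% ≤ 90%; employment 86 ≥ 18 mo → does not qualify.
Program C: score 660 ≥ 580; DTI 38.2% ≤ 45%; LTV 84% ≤ 90% → qualifies.
Qualifying: Program A, Program C. Lowest rate is 6.89% → Program A.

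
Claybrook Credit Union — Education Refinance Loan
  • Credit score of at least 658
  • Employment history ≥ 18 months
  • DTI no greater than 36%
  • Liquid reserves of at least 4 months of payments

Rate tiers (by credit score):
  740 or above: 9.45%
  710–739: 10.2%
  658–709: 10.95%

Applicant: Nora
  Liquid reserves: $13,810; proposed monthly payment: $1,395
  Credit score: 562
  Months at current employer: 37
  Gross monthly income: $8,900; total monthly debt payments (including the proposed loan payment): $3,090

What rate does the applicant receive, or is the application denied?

Credit score 562 < 658 (below minimum)
Reserves = 13,810/1,395 = 9.9 months ≥ 4
DTI: 3,090 ÷ 8,900 = 34.7%, within the 36% cap
Employment 37 ≥ 18 months
Not all requirements met → denied.

Denied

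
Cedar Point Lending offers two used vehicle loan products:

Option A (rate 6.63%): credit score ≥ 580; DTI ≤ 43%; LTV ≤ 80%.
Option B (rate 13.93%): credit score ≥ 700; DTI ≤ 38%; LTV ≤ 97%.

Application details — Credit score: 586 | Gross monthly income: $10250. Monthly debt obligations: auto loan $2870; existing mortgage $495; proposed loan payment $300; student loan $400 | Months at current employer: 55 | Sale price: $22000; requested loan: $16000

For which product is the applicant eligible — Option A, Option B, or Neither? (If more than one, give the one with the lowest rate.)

Total debts = (2,870 + 495 + 300 + 400) = 4,065; DTI = 4,065/10,250 = 39.7%.
LTV = 16,000/22,000 = 72.7%.
Option A: score 586 ≥ 580; DTI 39.7% ≤ 43%; LTV 72.7% ≤ 80% → qualifies.
Option B: score 586 < 700; DTI 39.7% > 38%; LTV 72.7% ≤ 97% → does not qualify.

Option A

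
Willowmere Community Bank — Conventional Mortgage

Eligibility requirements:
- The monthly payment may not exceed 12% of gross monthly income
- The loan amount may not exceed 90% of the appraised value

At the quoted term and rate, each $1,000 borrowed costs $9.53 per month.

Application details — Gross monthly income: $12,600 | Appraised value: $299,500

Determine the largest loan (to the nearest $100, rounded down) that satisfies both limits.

Payment cap: 12% × $12,600 = $1,512/month.
At $9.53 per $1,000, that supports 1,512/9.53 × 1,000 ≈ $158,656 → $158,600.
LTV cap: 90% × $299,500 = $269,550 → $269,500.
Binding constraint: payment-to-income.

$158,600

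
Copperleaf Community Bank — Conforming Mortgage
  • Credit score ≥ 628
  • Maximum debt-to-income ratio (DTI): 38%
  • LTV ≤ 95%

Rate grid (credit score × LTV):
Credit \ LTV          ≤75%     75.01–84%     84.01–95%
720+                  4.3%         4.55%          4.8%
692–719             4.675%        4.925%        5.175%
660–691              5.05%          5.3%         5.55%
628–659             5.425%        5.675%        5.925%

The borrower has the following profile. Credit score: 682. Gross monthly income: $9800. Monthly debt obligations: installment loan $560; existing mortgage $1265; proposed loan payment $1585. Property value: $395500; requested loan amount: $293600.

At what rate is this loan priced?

5.05%

Credit score 682 ≥ 628; Total monthly debts = (560 + 1,265 + 1,585) = 3,410. Debt-to-income = 3,410/9,800 = 34.8% — meets 38% limit
LTV = 293,600/395,500 = 74.2% ≤ 95%
Score 682 is in the 660–691 band; LTV 74.2% is in the ≤75% band → 5.05%.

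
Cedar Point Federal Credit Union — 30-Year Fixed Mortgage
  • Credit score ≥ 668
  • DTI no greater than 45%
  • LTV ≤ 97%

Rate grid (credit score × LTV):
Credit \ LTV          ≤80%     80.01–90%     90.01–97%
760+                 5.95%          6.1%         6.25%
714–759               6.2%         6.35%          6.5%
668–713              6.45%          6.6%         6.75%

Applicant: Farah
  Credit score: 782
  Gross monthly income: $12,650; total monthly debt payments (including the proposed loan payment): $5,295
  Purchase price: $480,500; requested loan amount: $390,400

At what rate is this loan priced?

Credit score 782 ≥ 668; Debt-to-income = 5,295/12,650 = 41.9% — meets 45% limit
LTV: 390,400 ÷ 480,500 = 81.2%, within 97% cap
Score 782 is in the 760+ band; LTV 81.2% is in the 80.01–90% band → 6.1%.

6.1%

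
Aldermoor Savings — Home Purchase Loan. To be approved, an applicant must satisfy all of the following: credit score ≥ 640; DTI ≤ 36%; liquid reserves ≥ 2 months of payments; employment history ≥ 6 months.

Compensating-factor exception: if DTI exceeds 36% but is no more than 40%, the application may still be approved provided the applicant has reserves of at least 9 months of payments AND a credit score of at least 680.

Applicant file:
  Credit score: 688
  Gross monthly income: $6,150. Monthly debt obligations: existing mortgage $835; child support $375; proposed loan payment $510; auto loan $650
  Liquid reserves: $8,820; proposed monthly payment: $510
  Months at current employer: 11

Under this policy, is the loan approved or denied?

Credit score 688 ≥ 640 (meets base)
Total debts = (835 + 375 + 510 + 650) = 2,370. DTI = 2,370/6,150 = 38.5% > 36% — standard DTI limit exceeded.
Reserves: 8,820 ÷ 510 = 17.3 months (meets 2-month minimum)
Employment 11 ≥ 6 months
38.5% falls in the override range (36%–40%), so the compensating-factor test applies.
Override check — reserves: 17.3 mo (ok); score: 688 (ok).
Both override conditions satisfied; DTI exception granted.

Approved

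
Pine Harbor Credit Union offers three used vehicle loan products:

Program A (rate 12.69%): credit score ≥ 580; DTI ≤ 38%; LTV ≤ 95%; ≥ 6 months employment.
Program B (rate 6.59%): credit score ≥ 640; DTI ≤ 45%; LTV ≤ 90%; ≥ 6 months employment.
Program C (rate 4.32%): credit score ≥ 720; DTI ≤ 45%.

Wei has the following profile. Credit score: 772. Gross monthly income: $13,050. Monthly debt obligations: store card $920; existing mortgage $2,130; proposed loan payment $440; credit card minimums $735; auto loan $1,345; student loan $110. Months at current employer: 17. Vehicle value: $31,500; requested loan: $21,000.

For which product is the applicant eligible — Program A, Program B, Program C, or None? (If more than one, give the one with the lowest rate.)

Program C

Total debts = (920 + 2,130 + 440 + 735 + 1,345 + 110) = 5,680; DTI = 5,680/13,050 = 43.5%.
LTV = 21,000/31,500 = 66.7%.
Program A: score 772 ≥ 580; DTI 43.5% > 38%; LTV 66.7% ≤ 95%; employment 17 ≥ 6 mo → does not qualify.
Program B: score 772 ≥ 640; DTI 43.5% ≤ 45%; LTV 66.7% ≤ 90%; employment 17 ≥ 6 mo → qualifies.
Program C: score 772 ≥ 720; DTI 43.5% ≤ 45% → qualifies.
Qualifying: Program B, Program C. Lowest rate is 4.32% → Program C.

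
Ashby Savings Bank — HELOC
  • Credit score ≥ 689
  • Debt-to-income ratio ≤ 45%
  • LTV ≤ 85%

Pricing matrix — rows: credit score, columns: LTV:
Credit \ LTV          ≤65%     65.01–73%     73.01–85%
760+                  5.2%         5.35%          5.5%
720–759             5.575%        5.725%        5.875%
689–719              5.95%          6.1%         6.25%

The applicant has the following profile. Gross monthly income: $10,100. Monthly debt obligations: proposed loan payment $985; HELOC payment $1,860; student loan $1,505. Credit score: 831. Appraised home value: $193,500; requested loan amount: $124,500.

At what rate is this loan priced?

Credit score 831 ≥ 689; Total monthly debts = (985 + 1,860 + 1,505) = 4,350. DTI = 4,350/10,100 = 43.1% ≤ 45%
Loan-to-value = 124,500/193,500 = 64.3% — pass (85% max)
Credit 831 → row 760+; LTV 64.3% → column ≤65%. Grid cell → 5.2%.

5.2%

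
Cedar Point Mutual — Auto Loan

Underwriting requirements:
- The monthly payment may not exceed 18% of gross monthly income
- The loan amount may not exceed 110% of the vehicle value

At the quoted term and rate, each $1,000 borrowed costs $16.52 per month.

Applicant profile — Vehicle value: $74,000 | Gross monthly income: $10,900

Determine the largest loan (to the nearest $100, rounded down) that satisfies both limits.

$81,400

Payment cap: 18% × $10,900 = $1,962/month.
At $16.52 per $1,000, that supports 1,962/16.52 × 1,000 ≈ $118,765 → $118,700.
LTV cap: 110% × $74,000 = $81,400 → $81,400.
Binding constraint: loan-to-value.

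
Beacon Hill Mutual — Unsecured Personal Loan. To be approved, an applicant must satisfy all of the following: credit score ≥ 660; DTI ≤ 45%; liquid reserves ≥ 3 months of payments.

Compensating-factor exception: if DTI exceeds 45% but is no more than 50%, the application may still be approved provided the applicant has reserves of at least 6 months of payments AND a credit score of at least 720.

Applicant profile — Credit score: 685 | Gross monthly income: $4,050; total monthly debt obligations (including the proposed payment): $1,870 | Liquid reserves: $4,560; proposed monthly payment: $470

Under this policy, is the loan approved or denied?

Credit score 685 ≥ 660 (meets base)
DTI = 1,870/4,050 = 46.2% > 45% — standard DTI limit exceeded.
Liquid reserves cover 4,560/470 = 9.7 months — ≥ 3 required
DTI 46.2% is within the 45%–50% exception band; checking compensating factors.
Reserves 9.7 ≥ 6 months; credit score 685 < 720.
Compensating-factor requirement not fully met.

Denied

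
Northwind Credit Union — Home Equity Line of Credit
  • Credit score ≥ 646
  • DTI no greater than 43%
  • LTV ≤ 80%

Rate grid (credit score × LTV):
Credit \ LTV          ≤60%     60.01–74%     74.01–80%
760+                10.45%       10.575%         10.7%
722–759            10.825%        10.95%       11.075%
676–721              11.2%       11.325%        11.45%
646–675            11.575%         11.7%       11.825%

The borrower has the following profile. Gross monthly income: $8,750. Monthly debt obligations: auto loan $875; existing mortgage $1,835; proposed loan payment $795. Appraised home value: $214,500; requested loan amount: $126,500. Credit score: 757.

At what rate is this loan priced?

Credit score 757 ≥ 646; Total monthly debts = (875 + 1,835 + 795) = 3,505. DTI: 3,505 ÷ 8,750 = 40.1%, within the 43% cap
LTV: 126,500 ÷ 214,500 = 59%, within 80% cap
Credit 757 → row 722–759; LTV 59% → column ≤60%. Grid cell → 10.825%.

10.825%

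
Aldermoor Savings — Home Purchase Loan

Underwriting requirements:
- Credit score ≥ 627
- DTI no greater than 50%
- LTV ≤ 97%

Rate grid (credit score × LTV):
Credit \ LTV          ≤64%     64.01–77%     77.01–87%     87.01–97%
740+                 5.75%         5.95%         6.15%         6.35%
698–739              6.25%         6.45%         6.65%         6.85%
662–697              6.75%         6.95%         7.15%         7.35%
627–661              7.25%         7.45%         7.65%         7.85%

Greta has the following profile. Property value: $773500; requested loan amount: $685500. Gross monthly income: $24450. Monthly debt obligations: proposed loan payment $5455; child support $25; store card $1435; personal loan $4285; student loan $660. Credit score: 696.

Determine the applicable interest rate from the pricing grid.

Credit score 696 ≥ 627; Total monthly debts = (5,455 + 25 + 1,435 + 4,285 + 660) = 11,860. Debt-to-income = 11,860/24,450 = 48.5% — meets 50% limit
LTV: 685,500 ÷ 773,500 = 88.6%, within 97% cap
Score 696 is in the 662–697 band; LTV 88.6% is in the 87.01–97% band → 7.35%.

7.35%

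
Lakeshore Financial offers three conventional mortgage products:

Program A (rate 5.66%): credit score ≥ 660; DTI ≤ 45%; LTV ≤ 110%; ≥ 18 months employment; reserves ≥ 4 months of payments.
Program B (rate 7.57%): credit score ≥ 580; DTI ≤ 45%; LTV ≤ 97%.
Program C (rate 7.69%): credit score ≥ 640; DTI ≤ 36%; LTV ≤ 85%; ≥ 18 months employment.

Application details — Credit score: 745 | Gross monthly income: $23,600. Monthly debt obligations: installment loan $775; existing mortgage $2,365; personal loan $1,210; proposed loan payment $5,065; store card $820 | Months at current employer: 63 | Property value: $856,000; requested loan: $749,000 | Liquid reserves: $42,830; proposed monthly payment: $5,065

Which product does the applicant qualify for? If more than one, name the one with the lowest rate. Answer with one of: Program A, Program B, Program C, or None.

Program A

Total debts = (775 + 2,365 + 1,210 + 5,065 + 820) = 10,235; DTI = 10,235/23,600 = 43.4%.
LTV = 749,000/856,000 = 87.5%.
Reserves = 42,830/5,065 = 8.5 months.
Program A: score 745 ≥ 660; DTI 43.4% ≤ 45%; LTV 87.5% ≤ 110%; employment 63 ≥ 18 mo; reserves 8.5 ≥ 4 mo → qualifies.
Program B: score 745 ≥ 580; DTI 43.4% ≤ 45%; LTV 87.5% ≤ 97% → qualifies.
Program C: score 745 ≥ 640; DTI 43.4% > 36%; LTV 87.5% > 85%; employment 63 ≥ 18 mo → does not qualify.
Qualifying: Program A, Program B. Lowest rate is 5.66% → Program A.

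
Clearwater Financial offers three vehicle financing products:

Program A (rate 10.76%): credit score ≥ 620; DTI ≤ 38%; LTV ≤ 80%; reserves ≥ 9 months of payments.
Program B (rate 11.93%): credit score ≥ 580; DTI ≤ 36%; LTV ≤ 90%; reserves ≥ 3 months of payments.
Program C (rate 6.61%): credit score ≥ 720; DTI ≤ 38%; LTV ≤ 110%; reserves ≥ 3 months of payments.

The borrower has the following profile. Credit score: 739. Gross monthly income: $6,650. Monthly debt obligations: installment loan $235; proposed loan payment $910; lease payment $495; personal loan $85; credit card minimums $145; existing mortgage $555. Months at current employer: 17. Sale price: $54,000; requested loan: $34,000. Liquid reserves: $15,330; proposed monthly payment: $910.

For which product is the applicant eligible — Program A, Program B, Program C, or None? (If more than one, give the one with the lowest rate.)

Program C

Total debts = (235 + 910 + 495 + 85 + 145 + 555) = 2,425; DTI = 2,425/6,650 = 36.5%.
LTV = 34,000/54,000 = 63%.
Reserves = 15,330/910 = 16.8 months.
Program A: score 739 ≥ 620; DTI 36.5% ≤ 38%; LTV 63% ≤ 80%; reserves 16.8 ≥ 9 mo → qualifies.
Program B: score 739 ≥ 580; DTI 36.5% > 36%; LTV 63% ≤ 90%; reserves 16.8 ≥ 3 mo → does not qualify.
Program C: score 739 ≥ 720; DTI 36.5% ≤ 38%; LTV 63% ≤ 110%; reserves 16.8 ≥ 3 mo → qualifies.
Qualifying: Program A, Program C. Lowest rate is 6.61% → Program C.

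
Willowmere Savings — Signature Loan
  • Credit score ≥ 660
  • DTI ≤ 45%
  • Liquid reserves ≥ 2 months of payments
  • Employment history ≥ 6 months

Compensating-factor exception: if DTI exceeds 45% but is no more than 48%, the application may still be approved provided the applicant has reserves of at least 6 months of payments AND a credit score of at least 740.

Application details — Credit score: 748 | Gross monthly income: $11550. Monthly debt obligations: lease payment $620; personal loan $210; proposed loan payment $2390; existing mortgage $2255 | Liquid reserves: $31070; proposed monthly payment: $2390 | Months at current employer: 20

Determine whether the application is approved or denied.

Approved

Credit score 748 ≥ 660 (meets base)
Total debts = (620 + 210 + 2,390 + 2,255) = 5,475. DTI = 5,475/11,550 = 47.4% > 45% — standard DTI limit exceeded.
Reserves = 31,070/2,390 = 13.0 months ≥ 2
Employment 20 ≥ 6 months
47.4% falls in the override range (45%–48%), so the compensating-factor test applies.
Reserves 13.0 ≥ 6 months; credit score 748 ≥ 740.
Both compensating conditions met → exception applies.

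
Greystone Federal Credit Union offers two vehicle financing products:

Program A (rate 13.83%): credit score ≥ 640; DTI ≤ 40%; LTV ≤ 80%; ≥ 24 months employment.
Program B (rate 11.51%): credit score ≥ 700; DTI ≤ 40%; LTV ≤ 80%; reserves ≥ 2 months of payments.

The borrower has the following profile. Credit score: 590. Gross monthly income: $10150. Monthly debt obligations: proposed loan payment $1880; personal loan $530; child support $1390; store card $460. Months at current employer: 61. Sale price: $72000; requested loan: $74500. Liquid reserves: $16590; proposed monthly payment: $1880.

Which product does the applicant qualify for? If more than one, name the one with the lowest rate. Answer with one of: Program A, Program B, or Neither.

Neither

Total debts = (1,880 + 530 + 1,390 + 460) = 4,260; DTI = 4,260/10,150 = 42%.
LTV = 74,500/72,000 = 103.5%.
Reserves = 16,590/1,880 = 8.8 months.
Program A: score 590 < 640; DTI 42% > 40%; LTV 103.5% > 80%; employment 61 ≥ 24 mo → does not qualify.
Program B: score 590 < 700; DTI 42% > 40%; LTV 103.5% > 80%; reserves 8.8 ≥ 2 mo → does not qualify.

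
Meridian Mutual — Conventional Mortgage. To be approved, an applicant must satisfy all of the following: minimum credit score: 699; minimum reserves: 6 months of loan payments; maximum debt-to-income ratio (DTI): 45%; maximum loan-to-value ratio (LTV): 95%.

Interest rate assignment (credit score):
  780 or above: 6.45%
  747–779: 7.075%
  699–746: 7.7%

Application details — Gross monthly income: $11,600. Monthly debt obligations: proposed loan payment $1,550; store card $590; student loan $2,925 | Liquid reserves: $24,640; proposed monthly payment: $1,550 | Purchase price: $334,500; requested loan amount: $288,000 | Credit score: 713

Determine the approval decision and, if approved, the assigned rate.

Credit score 713 ≥ 699 (meets minimum)
Total monthly debts = (1,550 + 590 + 2,925) = 5,065. Debt-to-income = 5,065/11,600 = 43.7% — meets 45% limit
Reserves: 24,640 ÷ 1,550 = 15.9 months (meets 6-month minimum)
LTV = 288,000/334,500 = 86.1% ≤ 95%
All requirements met. Score 713 falls in the 699–746 tier → 7.7%.

Approved at 7.7%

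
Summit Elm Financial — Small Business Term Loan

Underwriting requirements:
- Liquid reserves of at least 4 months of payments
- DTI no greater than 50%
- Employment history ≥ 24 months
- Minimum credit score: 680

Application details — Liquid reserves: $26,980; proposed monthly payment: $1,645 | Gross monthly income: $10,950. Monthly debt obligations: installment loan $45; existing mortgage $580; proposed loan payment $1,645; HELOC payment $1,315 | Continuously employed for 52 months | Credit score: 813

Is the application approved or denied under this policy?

Approved

Reserves = 26,980/1,645 = 16.4 months ≥ 4
Total monthly debts = (45 + 580 + 1,645 + 1,315) = 3,585. DTI = 3,585/10,950 = 32.7% ≤ 50%
Employment 52 ≥ 24 months
Credit score 813 ≥ 680 (meets)
All criteria satisfied.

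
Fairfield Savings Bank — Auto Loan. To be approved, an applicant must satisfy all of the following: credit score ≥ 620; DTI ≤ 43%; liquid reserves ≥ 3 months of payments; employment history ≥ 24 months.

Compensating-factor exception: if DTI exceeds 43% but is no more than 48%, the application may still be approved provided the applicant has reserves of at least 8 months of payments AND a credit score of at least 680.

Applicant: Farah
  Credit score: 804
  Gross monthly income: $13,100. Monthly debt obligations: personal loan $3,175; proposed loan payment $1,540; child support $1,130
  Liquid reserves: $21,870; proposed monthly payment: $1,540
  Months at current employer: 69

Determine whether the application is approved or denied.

Approved

Credit score 804 ≥ 620 (meets base)
Total debts = (3,175 + 1,540 + 1,130) = 5,845. DTI = 5,845/13,100 = 44.6% > 43% — standard DTI limit exceeded.
Reserves = 21,870/1,540 = 14.2 months ≥ 3
Employment 69 ≥ 24 months
44.6% falls in the override range (43%–48%), so the compensating-factor test applies.
Reserves 14.2 ≥ 8 months; credit score 804 ≥ 680.
Both compensating conditions met → exception applies.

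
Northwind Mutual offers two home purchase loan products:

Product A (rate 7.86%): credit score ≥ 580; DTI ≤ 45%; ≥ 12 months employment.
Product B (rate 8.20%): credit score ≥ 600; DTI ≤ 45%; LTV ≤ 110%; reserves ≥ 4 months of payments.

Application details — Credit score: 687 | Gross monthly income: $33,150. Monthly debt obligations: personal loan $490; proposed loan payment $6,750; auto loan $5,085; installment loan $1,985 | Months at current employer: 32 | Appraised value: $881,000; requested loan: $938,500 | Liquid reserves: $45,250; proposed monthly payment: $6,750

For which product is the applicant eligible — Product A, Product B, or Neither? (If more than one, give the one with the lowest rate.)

Total debts = (490 + 6,750 + 5,085 + 1,985) = 14,310; DTI = 14,310/33,150 = 43.2%.
LTV = 938,500/881,000 = 106.5%.
Reserves = 45,250/6,750 = 6.7 months.
Product A: score 687 ≥ 580; DTI 43.2% ≤ 45%; employment 32 ≥ 12 mo → qualifies.
Product B: score 687 ≥ 600; DTI 43.2% ≤ 45%; LTV 106.5% ≤ 110%; reserves 6.7 ≥ 4 mo → qualifies.
Qualifying: Product A, Product B. Lowest rate is 7.86% → Product A.

Product A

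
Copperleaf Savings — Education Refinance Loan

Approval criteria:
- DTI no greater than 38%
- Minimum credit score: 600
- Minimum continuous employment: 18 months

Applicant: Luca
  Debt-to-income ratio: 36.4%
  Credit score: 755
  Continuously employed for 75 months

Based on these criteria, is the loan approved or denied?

Approved

DTI 36.4% is within the 38% limit
Credit score 755 ≥ 600 (meets)
Employment 75 ≥ 18 months
All criteria satisfied.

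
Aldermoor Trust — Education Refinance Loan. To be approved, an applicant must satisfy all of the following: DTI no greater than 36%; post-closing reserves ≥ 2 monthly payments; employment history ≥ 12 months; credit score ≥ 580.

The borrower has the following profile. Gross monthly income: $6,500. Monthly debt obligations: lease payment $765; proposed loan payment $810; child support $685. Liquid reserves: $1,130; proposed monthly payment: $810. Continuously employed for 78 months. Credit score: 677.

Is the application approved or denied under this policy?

Denied

Total monthly debts = (765 + 810 + 685) = 2,260. Debt-to-income = 2,260/6,500 = 34.8% — meets 36% limit
Liquid reserves cover 1,130/810 = 1.4 months — < 2 required
Employment 78 ≥ 12 months
Credit score 677 ≥ 580 (meets)
Fails on reserves.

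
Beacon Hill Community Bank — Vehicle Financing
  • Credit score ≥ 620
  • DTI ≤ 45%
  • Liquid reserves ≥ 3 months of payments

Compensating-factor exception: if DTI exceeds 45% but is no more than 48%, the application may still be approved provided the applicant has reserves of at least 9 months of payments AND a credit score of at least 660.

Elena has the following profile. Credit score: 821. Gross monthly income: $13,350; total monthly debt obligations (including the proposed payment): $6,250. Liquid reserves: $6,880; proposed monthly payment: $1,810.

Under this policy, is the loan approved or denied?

Credit score 821 ≥ 620 (meets base)
DTI: 6,250 ÷ 13,350 = 46.8%, over the 45% base limit.
Liquid reserves cover 6,880/1,810 = 3.8 months — ≥ 3 required
46.8% falls in the override range (45%–48%), so the compensating-factor test applies.
Reserves 3.8 < 9 months; credit score 821 ≥ 660.
Override conditions not both satisfied; exception does not apply.

Denied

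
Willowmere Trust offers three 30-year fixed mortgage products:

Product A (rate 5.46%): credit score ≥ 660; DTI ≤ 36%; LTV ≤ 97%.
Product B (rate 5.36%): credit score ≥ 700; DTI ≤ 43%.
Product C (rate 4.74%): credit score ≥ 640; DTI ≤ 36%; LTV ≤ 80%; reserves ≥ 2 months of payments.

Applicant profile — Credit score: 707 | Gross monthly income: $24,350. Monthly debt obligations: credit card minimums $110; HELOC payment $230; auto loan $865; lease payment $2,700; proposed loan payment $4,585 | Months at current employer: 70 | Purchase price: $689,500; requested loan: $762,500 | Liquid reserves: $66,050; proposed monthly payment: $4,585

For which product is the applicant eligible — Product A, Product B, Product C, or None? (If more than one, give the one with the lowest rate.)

Total debts = (110 + 230 + 865 + 2,700 + 4,585) = 8,490; DTI = 8,490/24,350 = 34.9%.
LTV = 762,500/689,500 = 110.6%.
Reserves = 66,050/4,585 = 14.4 months.
Product A: score 707 ≥ 660; DTI 34.9% ≤ 36%; LTV 110.6% > 97% → does not qualify.
Product B: score 707 ≥ 700; DTI 34.9% ≤ 43% → qualifies.
Product C: score 707 ≥ 640; DTI 34.9% ≤ 36%; LTV 110.6% > 80%; reserves 14.4 ≥ 2 mo → does not qualify.

Product B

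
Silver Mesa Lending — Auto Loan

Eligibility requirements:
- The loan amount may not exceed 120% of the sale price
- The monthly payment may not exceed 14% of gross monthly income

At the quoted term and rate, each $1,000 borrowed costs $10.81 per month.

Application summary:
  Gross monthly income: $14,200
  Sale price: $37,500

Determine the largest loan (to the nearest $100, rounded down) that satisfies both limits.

$45,000

Payment cap: 14% × $14,200 = $1,988/month.
At $10.81 per $1,000, that supports 1,988/10.81 × 1,000 ≈ $183,903 → $183,900.
LTV cap: 120% × $37,500 = $45,000 → $45,000.
Binding constraint: loan-to-value.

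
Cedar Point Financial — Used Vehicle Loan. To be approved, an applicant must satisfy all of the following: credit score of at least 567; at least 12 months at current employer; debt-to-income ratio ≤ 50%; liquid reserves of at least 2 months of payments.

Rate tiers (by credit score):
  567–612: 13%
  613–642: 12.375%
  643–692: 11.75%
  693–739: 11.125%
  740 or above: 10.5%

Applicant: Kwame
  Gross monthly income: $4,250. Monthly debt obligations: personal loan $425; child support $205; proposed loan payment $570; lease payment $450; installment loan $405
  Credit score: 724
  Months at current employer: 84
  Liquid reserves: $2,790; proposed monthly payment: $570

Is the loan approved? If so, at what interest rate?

Credit score 724 ≥ 567 (meets minimum)
Employment 84 ≥ 12 months
Reserves: 2,790 ÷ 570 = 4.9 months (meets 2-month minimum)
Total monthly debts = (425 + 205 + 570 + 450 + 405) = 2,055. Debt-to-income = 2,055/4,250 = 48.4% — meets 50% limit
All requirements met. Score 724 falls in the 693–739 tier → 11.125%.

Approved at 11.125%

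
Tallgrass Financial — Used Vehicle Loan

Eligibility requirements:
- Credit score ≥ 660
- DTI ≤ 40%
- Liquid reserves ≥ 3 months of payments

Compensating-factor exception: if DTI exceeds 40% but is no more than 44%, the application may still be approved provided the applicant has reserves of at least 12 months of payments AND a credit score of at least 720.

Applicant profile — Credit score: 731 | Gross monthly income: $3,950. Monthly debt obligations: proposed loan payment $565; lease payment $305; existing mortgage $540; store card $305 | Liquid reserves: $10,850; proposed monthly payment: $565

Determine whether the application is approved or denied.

Approved

Credit score 731 ≥ 660 (meets base)
Total debts = (565 + 305 + 540 + 305) = 1,715. DTI = 1,715/3,950 = 43.4% > 40% — standard DTI limit exceeded.
Liquid reserves cover 10,850/565 = 19.2 months — ≥ 3 required
DTI 43.4% is within the 40%–44% exception band; checking compensating factors.
Override check — reserves: 19.2 mo (ok); score: 731 (ok).
Both compensating conditions met → exception applies.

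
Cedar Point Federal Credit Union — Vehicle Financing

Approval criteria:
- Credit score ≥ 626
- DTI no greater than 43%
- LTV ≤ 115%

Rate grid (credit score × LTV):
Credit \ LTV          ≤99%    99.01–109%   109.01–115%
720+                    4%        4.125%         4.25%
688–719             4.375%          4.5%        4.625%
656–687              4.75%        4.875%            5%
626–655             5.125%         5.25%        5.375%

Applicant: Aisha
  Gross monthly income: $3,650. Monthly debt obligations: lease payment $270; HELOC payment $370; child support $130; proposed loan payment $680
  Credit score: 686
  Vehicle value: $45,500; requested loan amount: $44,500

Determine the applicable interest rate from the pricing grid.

Credit score 686 ≥ 626; Total monthly debts = (270 + 370 + 130 + 680) = 1,450. Debt-to-income = 1,450/3,650 = 39.7% — meets 43% limit
LTV = 44,500/45,500 = 97.8% ≤ 115%
Credit 686 → row 656–687; LTV 97.8% → column ≤99%. Grid cell → 4.75%.

4.75%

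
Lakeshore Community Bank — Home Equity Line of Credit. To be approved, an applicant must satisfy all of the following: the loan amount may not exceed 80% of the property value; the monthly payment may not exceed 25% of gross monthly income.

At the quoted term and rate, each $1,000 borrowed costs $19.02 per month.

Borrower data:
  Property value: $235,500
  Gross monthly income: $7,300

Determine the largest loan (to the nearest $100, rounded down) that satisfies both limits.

$95,900

Payment cap: 25% × $7,300 = $1,825/month.
At $19.02 per $1,000, that supports 1,825/19.02 × 1,000 ≈ $95,951 → $95,900.
LTV cap: 80% × $235,500 = $188,400 → $188,400.
Binding constraint: payment-to-income.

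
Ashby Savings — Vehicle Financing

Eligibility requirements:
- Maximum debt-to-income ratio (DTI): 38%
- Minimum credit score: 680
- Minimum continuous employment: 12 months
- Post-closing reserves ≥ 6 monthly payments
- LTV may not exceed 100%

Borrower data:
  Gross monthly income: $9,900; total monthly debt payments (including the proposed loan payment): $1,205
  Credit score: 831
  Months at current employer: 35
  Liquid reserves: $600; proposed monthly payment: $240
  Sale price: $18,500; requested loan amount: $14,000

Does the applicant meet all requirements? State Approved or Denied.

Denied

DTI = 1,205/9,900 = 12.2% ≤ 38%
Credit score 831 ≥ 680 (meets)
Employment 35 ≥ 12 months
Liquid reserves cover 600/240 = 2.5 months — < 6 required
LTV: 14,000 ÷ 18,500 = 75.7%, within 100% cap
Fails on reserves.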